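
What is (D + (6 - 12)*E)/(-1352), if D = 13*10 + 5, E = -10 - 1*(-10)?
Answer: -135/1352 ≈ -0.099852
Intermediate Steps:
E = 0 (E = -10 + 10 = 0)
D = 135 (D = 130 + 5 = 135)
(D + (6 - 12)*E)/(-1352) = (135 + (6 - 12)*0)/(-1352) = -(135 - 6*0)/1352 = -(135 + 0)/1352 = -1/1352*135 = -135/1352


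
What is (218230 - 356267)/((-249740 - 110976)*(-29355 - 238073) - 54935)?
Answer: -138037/96465503513 ≈ -1.4309e-6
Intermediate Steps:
(218230 - 356267)/((-249740 - 110976)*(-29355 - 238073) - 54935) = -138037/(-360716*(-267428) - 54935) = -138037/(96465558448 - 54935) = -138037/96465503513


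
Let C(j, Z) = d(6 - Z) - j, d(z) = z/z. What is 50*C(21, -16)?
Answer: -1000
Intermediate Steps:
d(z) = 1
C(j, Z) = 1 - j
50*C(21, -16) = 50*(1 - 1*21) = 50*(1 - 21) = 50*(-20) = -1000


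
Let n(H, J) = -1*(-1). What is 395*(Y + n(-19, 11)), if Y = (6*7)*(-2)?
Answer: -32785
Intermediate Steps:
n(H, J) = 1
Y = -84 (Y = 42*(-2) = -84)
395*(Y + n(-19, 11)) = 395*(-84 + 1) = 395*(-83) = -32785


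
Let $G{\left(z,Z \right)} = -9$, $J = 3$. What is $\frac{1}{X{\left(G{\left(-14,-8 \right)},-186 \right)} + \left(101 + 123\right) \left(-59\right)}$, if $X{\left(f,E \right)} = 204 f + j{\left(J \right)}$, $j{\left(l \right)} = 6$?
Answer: $- \frac{1}{15046} \approx -6.6463 \cdot 10^{-5}$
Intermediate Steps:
$X{\left(f,E \right)} = 6 + 204 f$ ($X{\left(f,E \right)} = 204 f + 6 = 6 + 204 f$)
$\frac{1}{X{\left(G{\left(-14,-8 \right)},-186 \right)} + \left(101 + 123\right) \left(-59\right)} = \frac{1}{\left(6 + 204 \left(-9\right)\right) + \left(101 + 123\right) \left(-59\right)} = \frac{1}{\left(6 - 1836\right) + 224 \left(-59\right)} = \frac{1}{-1830 - 13216} = \frac{1}{-15046} = - \frac{1}{15046}$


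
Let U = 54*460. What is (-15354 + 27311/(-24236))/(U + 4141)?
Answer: -372146855/702383516 ≈ -0.52983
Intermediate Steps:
U = 24840
(-15354 + 27311/(-24236))/(U + 4141) = (-15354 + 27311/(-24236))/(24840 + 4141) = (-15354 + 27311*(-1/24236))/28981 = (-15354 - 27311/24236)*(1/28981) = -372146855/24236*1/28981 = -372146855/702383516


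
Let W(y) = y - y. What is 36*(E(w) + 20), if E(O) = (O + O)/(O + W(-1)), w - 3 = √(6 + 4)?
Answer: 792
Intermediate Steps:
w = 3 + √10 (w = 3 + √(6 + 4) = 3 + √10 ≈ 6.1623)
W(y) = 0
E(O) = 2 (E(O) = (O + O)/(O + 0) = (2*O)/O = 2)
36*(E(w) + 20) = 36*(2 + 20) = 36*22 = 792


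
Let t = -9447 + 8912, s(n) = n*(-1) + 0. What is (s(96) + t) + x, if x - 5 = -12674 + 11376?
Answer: -1924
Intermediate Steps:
s(n) = -n (s(n) = -n + 0 = -n)
t = -535
x = -1293 (x = 5 + (-12674 + 11376) = 5 - 1298 = -1293)
(s(96) + t) + x = (-1*96 - 535) - 1293 = (-96 - 535) - 1293 = -631 - 1293 = -1924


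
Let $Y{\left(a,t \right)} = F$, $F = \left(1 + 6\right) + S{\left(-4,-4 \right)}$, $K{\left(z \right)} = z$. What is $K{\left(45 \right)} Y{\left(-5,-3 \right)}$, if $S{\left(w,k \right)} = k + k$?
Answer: $-45$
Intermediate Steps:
$S{\left(w,k \right)} = 2 k$
$F = -1$ ($F = \left(1 + 6\right) + 2 \left(-4\right) = 7 - 8 = -1$)
$Y{\left(a,t \right)} = -1$
$K{\left(45 \right)} Y{\left(-5,-3 \right)} = 45 \left(-1\right) = -45$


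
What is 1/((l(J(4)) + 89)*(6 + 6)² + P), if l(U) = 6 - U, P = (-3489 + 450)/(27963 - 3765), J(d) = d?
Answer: 8066/105695851 ≈ 7.6313e-5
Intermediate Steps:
P = -1013/8066 (P = -3039/24198 = -3039*1/24198 = -1013/8066 ≈ -0.12559)
1/((l(J(4)) + 89)*(6 + 6)² + P) = 1/(((6 - 1*4) + 89)*(6 + 6)² - 1013/8066) = 1/(((6 - 4) + 89)*12² - 1013/8066) = 1/((2 + 89)*144 - 1013/8066) = 1/(91*144 - 1013/8066) = 1/(13104 - 1013/8066) = 1/(105695851/8066) = 8066/105695851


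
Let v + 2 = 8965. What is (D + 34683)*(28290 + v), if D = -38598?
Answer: -145845495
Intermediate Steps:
v = 8963 (v = -2 + 8965 = 8963)
(D + 34683)*(28290 + v) = (-38598 + 34683)*(28290 + 8963) = -3915*37253 = -145845495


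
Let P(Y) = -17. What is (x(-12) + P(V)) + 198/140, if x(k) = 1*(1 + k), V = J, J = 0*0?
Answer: -1861/70 ≈ -26.586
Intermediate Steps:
J = 0
V = 0
x(k) = 1 + k
(x(-12) + P(V)) + 198/140 = ((1 - 12) - 17) + 198/140 = (-11 - 17) + 198*(1/140) = -28 + 99/70 = -1861/70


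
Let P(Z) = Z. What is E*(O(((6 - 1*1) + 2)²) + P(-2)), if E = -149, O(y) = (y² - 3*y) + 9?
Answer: -336889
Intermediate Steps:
O(y) = 9 + y² - 3*y
E*(O(((6 - 1*1) + 2)²) + P(-2)) = -149*((9 + (((6 - 1*1) + 2)²)² - 3*((6 - 1*1) + 2)²) - 2) = -149*((9 + (((6 - 1) + 2)²)² - 3*((6 - 1) + 2)²) - 2) = -149*((9 + ((5 + 2)²)² - 3*(5 + 2)²) - 2) = -149*((9 + (7²)² - 3*7²) - 2) = -149*((9 + 49² - 3*49) - 2) = -149*((9 + 2401 - 147) - 2) = -149*(2263 - 2) = -149*2261 = -336889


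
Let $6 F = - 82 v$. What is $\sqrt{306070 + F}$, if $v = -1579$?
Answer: $\frac{\sqrt{2948847}}{3} \approx 572.41$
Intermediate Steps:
$F = \frac{64739}{3}$ ($F = \frac{\left(-82\right) \left(-1579\right)}{6} = \frac{1}{6} \cdot 129478 = \frac{64739}{3} \approx 21580.0$)
$\sqrt{306070 + F} = \sqrt{306070 + \frac{64739}{3}} = \sqrt{\frac{982949}{3}} = \frac{\sqrt{2948847}}{3}$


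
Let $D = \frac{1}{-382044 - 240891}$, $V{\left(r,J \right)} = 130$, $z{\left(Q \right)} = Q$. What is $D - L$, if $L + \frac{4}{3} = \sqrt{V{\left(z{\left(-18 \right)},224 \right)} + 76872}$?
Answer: $\frac{830579}{622935} - \sqrt{77002} \approx -276.16$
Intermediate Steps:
$L = - \frac{4}{3} + \sqrt{77002}$ ($L = - \frac{4}{3} + \sqrt{130 + 76872} = - \frac{4}{3} + \sqrt{77002} \approx 276.16$)
$D = - \frac{1}{622935}$ ($D = \frac{1}{-382044 - 240891} = \frac{1}{-622935} = - \frac{1}{622935} \approx -1.6053 \cdot 10^{-6}$)
$D - L = - \frac{1}{622935} - \left(- \frac{4}{3} + \sqrt{77002}\right) = - \frac{1}{622935} + \left(\frac{4}{3} - \sqrt{77002}\right) = \frac{830579}{622935} - \sqrt{77002}$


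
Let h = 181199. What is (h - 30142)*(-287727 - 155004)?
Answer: -66877616667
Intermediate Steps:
(h - 30142)*(-287727 - 155004) = (181199 - 30142)*(-287727 - 155004) = 151057*(-442731) = -66877616667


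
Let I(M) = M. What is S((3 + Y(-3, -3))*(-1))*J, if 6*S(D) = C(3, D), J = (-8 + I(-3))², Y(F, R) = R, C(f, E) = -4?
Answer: -242/3 ≈ -80.667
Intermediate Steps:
J = 121 (J = (-8 - 3)² = (-11)² = 121)
S(D) = -⅔ (S(D) = (⅙)*(-4) = -⅔)
S((3 + Y(-3, -3))*(-1))*J = -⅔*121 = -242/3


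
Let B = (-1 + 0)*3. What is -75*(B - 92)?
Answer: 7125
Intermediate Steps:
B = -3 (B = -1*3 = -3)
-75*(B - 92) = -75*(-3 - 92) = -75*(-95) = 7125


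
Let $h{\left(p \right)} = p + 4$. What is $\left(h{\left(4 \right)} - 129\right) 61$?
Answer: $-7381$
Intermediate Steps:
$h{\left(p \right)} = 4 + p$
$\left(h{\left(4 \right)} - 129\right) 61 = \left(\left(4 + 4\right) - 129\right) 61 = \left(8 - 129\right) 61 = \left(-121\right) 61 = -7381$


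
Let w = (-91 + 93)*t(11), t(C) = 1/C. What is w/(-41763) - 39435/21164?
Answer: -1646927753/883872132 ≈ -1.8633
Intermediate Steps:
w = 2/11 (w = (-91 + 93)/11 = 2*(1/11) = 2/11 ≈ 0.18182)
w/(-41763) - 39435/21164 = (2/11)/(-41763) - 39435/21164 = (2/11)*(-1/41763) - 39435*1/21164 = -2/459393 - 3585/1924 = -1646927753/883872132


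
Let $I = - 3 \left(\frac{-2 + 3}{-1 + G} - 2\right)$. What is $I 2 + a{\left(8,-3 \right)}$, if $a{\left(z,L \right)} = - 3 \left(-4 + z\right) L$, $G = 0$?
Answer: $54$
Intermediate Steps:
$a{\left(z,L \right)} = L \left(12 - 3 z\right)$ ($a{\left(z,L \right)} = \left(12 - 3 z\right) L = L \left(12 - 3 z\right)$)
$I = 9$ ($I = - 3 \left(\frac{-2 + 3}{-1 + 0} - 2\right) = - 3 \left(1 \frac{1}{-1} - 2\right) = - 3 \left(1 \left(-1\right) - 2\right) = - 3 \left(-1 - 2\right) = \left(-3\right) \left(-3\right) = 9$)
$I 2 + a{\left(8,-3 \right)} = 9 \cdot 2 + 3 \left(-3\right) \left(4 - 8\right) = 18 + 3 \left(-3\right) \left(4 - 8\right) = 18 + 3 \left(-3\right) \left(-4\right) = 18 + 36 = 54$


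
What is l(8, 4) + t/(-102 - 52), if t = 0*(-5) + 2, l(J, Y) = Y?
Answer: 307/77 ≈ 3.9870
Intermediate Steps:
t = 2 (t = 0 + 2 = 2)
l(8, 4) + t/(-102 - 52) = 4 + 2/(-102 - 52) = 4 + 2/(-154) = 4 + 2*(-1/154) = 4 - 1/77 = 307/77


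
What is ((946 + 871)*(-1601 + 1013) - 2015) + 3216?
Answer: -1067195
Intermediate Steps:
((946 + 871)*(-1601 + 1013) - 2015) + 3216 = (1817*(-588) - 2015) + 3216 = (-1068396 - 2015) + 3216 = -1070411 + 3216 = -1067195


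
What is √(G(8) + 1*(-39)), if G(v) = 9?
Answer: I*√30 ≈ 5.4772*I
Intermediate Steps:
√(G(8) + 1*(-39)) = √(9 + 1*(-39)) = √(9 - 39) = √(-30) = I*√30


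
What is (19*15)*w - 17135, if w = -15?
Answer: -21410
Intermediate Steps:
(19*15)*w - 17135 = (19*15)*(-15) - 17135 = 285*(-15) - 17135 = -4275 - 17135 = -21410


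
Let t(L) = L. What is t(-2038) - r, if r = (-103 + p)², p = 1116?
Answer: -1028207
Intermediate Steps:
r = 1026169 (r = (-103 + 1116)² = 1013² = 1026169)
t(-2038) - r = -2038 - 1*1026169 = -2038 - 1026169 = -1028207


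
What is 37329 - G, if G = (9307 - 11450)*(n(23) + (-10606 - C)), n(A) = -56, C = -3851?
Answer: -14558644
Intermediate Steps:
G = 14595973 (G = (9307 - 11450)*(-56 + (-10606 - 1*(-3851))) = -2143*(-56 + (-10606 + 3851)) = -2143*(-56 - 6755) = -2143*(-6811) = 14595973)
37329 - G = 37329 - 1*14595973 = 37329 - 14595973 = -14558644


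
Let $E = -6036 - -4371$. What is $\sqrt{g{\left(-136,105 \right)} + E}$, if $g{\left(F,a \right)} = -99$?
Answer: $42 i \approx 42.0 i$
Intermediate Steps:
$E = -1665$ ($E = -6036 + 4371 = -1665$)
$\sqrt{g{\left(-136,105 \right)} + E} = \sqrt{-99 - 1665} = \sqrt{-1764} = 42 i$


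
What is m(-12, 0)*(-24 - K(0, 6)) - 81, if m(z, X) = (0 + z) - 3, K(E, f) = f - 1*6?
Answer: 279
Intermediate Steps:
K(E, f) = -6 + f (K(E, f) = f - 6 = -6 + f)
m(z, X) = -3 + z (m(z, X) = z - 3 = -3 + z)
m(-12, 0)*(-24 - K(0, 6)) - 81 = (-3 - 12)*(-24 - (-6 + 6)) - 81 = -15*(-24 - 1*0) - 81 = -15*(-24 + 0) - 81 = -15*(-24) - 81 = 360 - 81 = 279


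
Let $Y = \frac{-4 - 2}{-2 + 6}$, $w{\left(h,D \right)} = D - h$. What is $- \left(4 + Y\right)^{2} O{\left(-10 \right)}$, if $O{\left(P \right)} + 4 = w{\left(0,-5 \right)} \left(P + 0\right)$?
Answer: $- \frac{575}{2} \approx -287.5$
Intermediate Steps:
$Y = - \frac{3}{2}$ ($Y = - \frac{6}{4} = \left(-6\right) \frac{1}{4} = - \frac{3}{2} \approx -1.5$)
$O{\left(P \right)} = -4 - 5 P$ ($O{\left(P \right)} = -4 + \left(-5 - 0\right) \left(P + 0\right) = -4 + \left(-5 + 0\right) P = -4 - 5 P$)
$- \left(4 + Y\right)^{2} O{\left(-10 \right)} = - \left(4 - \frac{3}{2}\right)^{2} \left(-4 - -50\right) = - \left(\frac{5}{2}\right)^{2} \left(-4 + 50\right) = - \frac{25 \cdot 46}{4} = \left(-1\right) \frac{575}{2} = - \frac{575}{2}$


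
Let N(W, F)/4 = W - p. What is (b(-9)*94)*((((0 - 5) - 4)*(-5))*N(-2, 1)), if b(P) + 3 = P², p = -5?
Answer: 3959280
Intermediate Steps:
N(W, F) = 20 + 4*W (N(W, F) = 4*(W - 1*(-5)) = 4*(W + 5) = 4*(5 + W) = 20 + 4*W)
b(P) = -3 + P²
(b(-9)*94)*((((0 - 5) - 4)*(-5))*N(-2, 1)) = ((-3 + (-9)²)*94)*((((0 - 5) - 4)*(-5))*(20 + 4*(-2))) = ((-3 + 81)*94)*(((-5 - 4)*(-5))*(20 - 8)) = (78*94)*(-9*(-5)*12) = 7332*(45*12) = 7332*540 = 3959280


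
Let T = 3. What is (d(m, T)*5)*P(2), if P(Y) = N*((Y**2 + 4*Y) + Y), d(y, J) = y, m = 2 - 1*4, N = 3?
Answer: -420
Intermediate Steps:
m = -2 (m = 2 - 4 = -2)
P(Y) = 3*Y**2 + 15*Y (P(Y) = 3*((Y**2 + 4*Y) + Y) = 3*(Y**2 + 5*Y) = 3*Y**2 + 15*Y)
(d(m, T)*5)*P(2) = (-2*5)*(3*2*(5 + 2)) = -30*2*7 = -10*42 = -420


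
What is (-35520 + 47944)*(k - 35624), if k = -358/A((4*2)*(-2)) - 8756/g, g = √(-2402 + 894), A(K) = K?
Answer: -442314589 + 54392272*I*√377/377 ≈ -4.4231e+8 + 2.8013e+6*I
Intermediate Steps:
g = 2*I*√377 (g = √(-1508) = 2*I*√377 ≈ 38.833*I)
k = 179/8 + 4378*I*√377/377 (k = -358/((4*2)*(-2)) - 8756*(-I*√377/754) = -358/(8*(-2)) - (-4378)*I*√377/377 = -358/(-16) + 4378*I*√377/377 = -358*(-1/16) + 4378*I*√377/377 = 179/8 + 4378*I*√377/377 ≈ 22.375 + 225.48*I)
(-35520 + 47944)*(k - 35624) = (-35520 + 47944)*((179/8 + 4378*I*√377/377) - 35624) = 12424*(-284813/8 + 4378*I*√377/377) = -442314589 + 54392272*I*√377/377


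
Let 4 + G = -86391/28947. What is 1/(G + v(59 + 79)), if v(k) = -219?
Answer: -9649/2180524 ≈ -0.0044251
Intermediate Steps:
G = -67393/9649 (G = -4 - 86391/28947 = -4 - 86391*1/28947 = -4 - 28797/9649 = -67393/9649 ≈ -6.9845)
1/(G + v(59 + 79)) = 1/(-67393/9649 - 219) = 1/(-2180524/9649) = -9649/2180524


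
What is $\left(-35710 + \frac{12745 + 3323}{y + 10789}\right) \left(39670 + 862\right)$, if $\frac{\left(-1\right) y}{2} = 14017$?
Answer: $- \frac{24961024949576}{17245} \approx -1.4474 \cdot 10^{9}$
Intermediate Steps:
$y = -28034$ ($y = \left(-2\right) 14017 = -28034$)
$\left(-35710 + \frac{12745 + 3323}{y + 10789}\right) \left(39670 + 862\right) = \left(-35710 + \frac{12745 + 3323}{-28034 + 10789}\right) \left(39670 + 862\right) = \left(-35710 + \frac{16068}{-17245}\right) 40532 = \left(-35710 + 16068 \left(- \frac{1}{17245}\right)\right) 40532 = \left(-35710 - \frac{16068}{17245}\right) 40532 = \left(- \frac{615835018}{17245}\right) 40532 = - \frac{24961024949576}{17245}$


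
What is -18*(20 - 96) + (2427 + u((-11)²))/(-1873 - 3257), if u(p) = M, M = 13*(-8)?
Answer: 7015517/5130 ≈ 1367.5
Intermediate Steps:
M = -104
u(p) = -104
-18*(20 - 96) + (2427 + u((-11)²))/(-1873 - 3257) = -18*(20 - 96) + (2427 - 104)/(-1873 - 3257) = -18*(-76) + 2323/(-5130) = 1368 + 2323*(-1/5130) = 1368 - 2323/5130 = 7015517/5130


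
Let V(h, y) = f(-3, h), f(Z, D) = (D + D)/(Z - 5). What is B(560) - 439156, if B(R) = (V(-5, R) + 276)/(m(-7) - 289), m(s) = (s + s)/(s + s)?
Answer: -505908821/1152 ≈ -4.3916e+5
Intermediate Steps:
f(Z, D) = 2*D/(-5 + Z) (f(Z, D) = (2*D)/(-5 + Z) = 2*D/(-5 + Z))
V(h, y) = -h/4 (V(h, y) = 2*h/(-5 - 3) = 2*h/(-8) = 2*h*(-⅛) = -h/4)
m(s) = 1 (m(s) = (2*s)/((2*s)) = (2*s)*(1/(2*s)) = 1)
B(R) = -1109/1152 (B(R) = (-¼*(-5) + 276)/(1 - 289) = (5/4 + 276)/(-288) = (1109/4)*(-1/288) = -1109/1152)
B(560) - 439156 = -1109/1152 - 439156 = -505908821/1152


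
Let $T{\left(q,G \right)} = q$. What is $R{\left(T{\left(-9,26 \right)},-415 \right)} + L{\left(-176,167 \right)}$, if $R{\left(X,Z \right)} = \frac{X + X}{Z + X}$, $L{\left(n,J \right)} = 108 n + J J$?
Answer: $\frac{1882781}{212} \approx 8881.0$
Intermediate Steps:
$L{\left(n,J \right)} = J^{2} + 108 n$ ($L{\left(n,J \right)} = 108 n + J^{2} = J^{2} + 108 n$)
$R{\left(X,Z \right)} = \frac{2 X}{X + Z}$
$R{\left(T{\left(-9,26 \right)},-415 \right)} + L{\left(-176,167 \right)} = 2 \left(-9\right) \frac{1}{-9 - 415} + \left(167^{2} + 108 \left(-176\right)\right) = 2 \left(-9\right) \frac{1}{-424} + \left(27889 - 19008\right) = 2 \left(-9\right) \left(- \frac{1}{424}\right) + 8881 = \frac{9}{212} + 8881 = \frac{1882781}{212}$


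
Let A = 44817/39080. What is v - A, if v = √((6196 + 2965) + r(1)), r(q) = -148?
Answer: -44817/39080 + √9013 ≈ 93.790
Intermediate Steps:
A = 44817/39080 (A = 44817*(1/39080) = 44817/39080 ≈ 1.1468)
v = √9013 (v = √((6196 + 2965) - 148) = √(9161 - 148) = √9013 ≈ 94.937)
v - A = √9013 - 1*44817/39080 = √9013 - 44817/39080 = -44817/39080 + √9013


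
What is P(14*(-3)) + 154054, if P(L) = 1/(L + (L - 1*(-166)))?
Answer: 12632429/82 ≈ 1.5405e+5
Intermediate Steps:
P(L) = 1/(166 + 2*L) (P(L) = 1/(L + (L + 166)) = 1/(L + (166 + L)) = 1/(166 + 2*L))
P(14*(-3)) + 154054 = 1/(2*(83 + 14*(-3))) + 154054 = 1/(2*(83 - 42)) + 154054 = (½)/41 + 154054 = (½)*(1/41) + 154054 = 1/82 + 154054 = 12632429/82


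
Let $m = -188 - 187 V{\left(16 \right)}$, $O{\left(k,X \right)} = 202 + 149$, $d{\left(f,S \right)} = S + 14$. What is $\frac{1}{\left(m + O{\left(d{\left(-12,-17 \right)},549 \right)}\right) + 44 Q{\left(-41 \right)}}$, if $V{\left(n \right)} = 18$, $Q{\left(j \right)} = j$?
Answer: $- \frac{1}{5007} \approx -0.00019972$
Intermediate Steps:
$d{\left(f,S \right)} = 14 + S$
$O{\left(k,X \right)} = 351$
$m = -3554$ ($m = -188 - 3366 = -3554$)
$\frac{1}{\left(m + O{\left(d{\left(-12,-17 \right)},549 \right)}\right) + 44 Q{\left(-41 \right)}} = \frac{1}{\left(-3554 + 351\right) + 44 \left(-41\right)} = \frac{1}{-3203 - 1804} = \frac{1}{-5007} = - \frac{1}{5007}$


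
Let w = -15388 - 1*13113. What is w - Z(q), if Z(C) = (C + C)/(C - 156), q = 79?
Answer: -2194419/77 ≈ -28499.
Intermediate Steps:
Z(C) = 2*C/(-156 + C) (Z(C) = (2*C)/(-156 + C) = 2*C/(-156 + C))
w = -28501 (w = -15388 - 13113 = -28501)
w - Z(q) = -28501 - 2*79/(-156 + 79) = -28501 - 2*79/(-77) = -28501 - 2*79*(-1)/77 = -28501 - 1*(-158/77) = -28501 + 158/77 = -2194419/77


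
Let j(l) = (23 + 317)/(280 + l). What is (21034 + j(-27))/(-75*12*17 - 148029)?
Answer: -5321942/41322237 ≈ -0.12879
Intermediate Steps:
j(l) = 340/(280 + l)
(21034 + j(-27))/(-75*12*17 - 148029) = (21034 + 340/(280 - 27))/(-75*12*17 - 148029) = (21034 + 340/253)/(-900*17 - 148029) = (21034 + 340*(1/253))/(-15300 - 148029) = (21034 + 340/253)/(-163329) = (5321942/253)*(-1/163329) = -5321942/41322237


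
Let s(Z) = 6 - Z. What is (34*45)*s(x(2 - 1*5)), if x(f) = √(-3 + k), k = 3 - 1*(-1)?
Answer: 7650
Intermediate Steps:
k = 4 (k = 3 + 1 = 4)
x(f) = 1 (x(f) = √(-3 + 4) = √1 = 1)
(34*45)*s(x(2 - 1*5)) = (34*45)*(6 - 1*1) = 1530*(6 - 1) = 1530*5 = 7650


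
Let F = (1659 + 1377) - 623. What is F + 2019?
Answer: 4432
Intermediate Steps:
F = 2413 (F = 3036 - 623 = 2413)
F + 2019 = 2413 + 2019 = 4432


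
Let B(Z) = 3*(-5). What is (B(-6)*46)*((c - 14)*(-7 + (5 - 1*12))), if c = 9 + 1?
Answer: -38640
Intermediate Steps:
c = 10
B(Z) = -15
(B(-6)*46)*((c - 14)*(-7 + (5 - 1*12))) = (-15*46)*((10 - 14)*(-7 + (5 - 1*12))) = -(-2760)*(-7 + (5 - 12)) = -(-2760)*(-7 - 7) = -(-2760)*(-14) = -690*56 = -38640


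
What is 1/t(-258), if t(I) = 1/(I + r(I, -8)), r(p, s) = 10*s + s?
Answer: -346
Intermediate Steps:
r(p, s) = 11*s
t(I) = 1/(-88 + I) (t(I) = 1/(I + 11*(-8)) = 1/(I - 88) = 1/(-88 + I))
1/t(-258) = 1/(1/(-88 - 258)) = 1/(1/(-346)) = 1/(-1/346) = -346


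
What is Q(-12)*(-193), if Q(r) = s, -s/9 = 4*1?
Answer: 6948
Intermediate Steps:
s = -36 ≈ -36.000
Q(r) = -36
Q(-12)*(-193) = -36*(-193) = 6948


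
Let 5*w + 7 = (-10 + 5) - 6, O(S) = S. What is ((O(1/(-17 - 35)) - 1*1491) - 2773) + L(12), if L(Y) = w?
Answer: -1109581/260 ≈ -4267.6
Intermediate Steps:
w = -18/5 (w = -7/5 + ((-10 + 5) - 6)/5 = -7/5 + (-5 - 6)/5 = -7/5 + (1/5)*(-11) = -7/5 - 11/5 = -18/5 ≈ -3.6000)
L(Y) = -18/5
((O(1/(-17 - 35)) - 1*1491) - 2773) + L(12) = ((1/(-17 - 35) - 1*1491) - 2773) - 18/5 = ((1/(-52) - 1491) - 2773) - 18/5 = ((-1/52 - 1491) - 2773) - 18/5 = (-77533/52 - 2773) - 18/5 = -221729/52 - 18/5 = -1109581/260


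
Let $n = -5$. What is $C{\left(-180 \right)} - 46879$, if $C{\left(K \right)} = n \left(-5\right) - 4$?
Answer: $-46858$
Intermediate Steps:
$C{\left(K \right)} = 21$ ($C{\left(K \right)} = \left(-5\right) \left(-5\right) - 4 = 25 - 4 = 21$)
$C{\left(-180 \right)} - 46879 = 21 - 46879 = -46858$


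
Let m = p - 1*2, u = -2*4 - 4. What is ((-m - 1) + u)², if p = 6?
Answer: 289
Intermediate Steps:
u = -12 (u = -8 - 4 = -12)
m = 4 (m = 6 - 1*2 = 6 - 2 = 4)
((-m - 1) + u)² = ((-1*4 - 1) - 12)² = ((-4 - 1) - 12)² = (-5 - 12)² = (-17)² = 289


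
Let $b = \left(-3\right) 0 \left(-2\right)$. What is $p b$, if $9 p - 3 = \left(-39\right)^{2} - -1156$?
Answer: $0$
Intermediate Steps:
$p = \frac{2680}{9}$ ($p = \frac{1}{3} + \frac{\left(-39\right)^{2} - -1156}{9} = \frac{1}{3} + \frac{1521 + 1156}{9} = \frac{1}{3} + \frac{1}{9} \cdot 2677 = \frac{1}{3} + \frac{2677}{9} = \frac{2680}{9} \approx 297.78$)
$b = 0$ ($b = 0 \left(-2\right) = 0$)
$p b = \frac{2680}{9} \cdot 0 = 0$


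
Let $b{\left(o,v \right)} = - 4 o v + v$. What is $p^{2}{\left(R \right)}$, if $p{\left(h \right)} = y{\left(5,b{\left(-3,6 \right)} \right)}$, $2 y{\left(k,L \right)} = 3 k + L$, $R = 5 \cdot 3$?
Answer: $\frac{8649}{4} \approx 2162.3$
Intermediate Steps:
$b{\left(o,v \right)} = v - 4 o v$ ($b{\left(o,v \right)} = - 4 o v + v = v - 4 o v$)
$R = 15$
$y{\left(k,L \right)} = \frac{L}{2} + \frac{3 k}{2}$ ($y{\left(k,L \right)} = \frac{3 k + L}{2} = \frac{L + 3 k}{2} = \frac{L}{2} + \frac{3 k}{2}$)
$p{\left(h \right)} = \frac{93}{2}$ ($p{\left(h \right)} = \frac{6 \left(1 - -12\right)}{2} + \frac{3}{2} \cdot 5 = \frac{6 \left(1 + 12\right)}{2} + \frac{15}{2} = \frac{6 \cdot 13}{2} + \frac{15}{2} = \frac{1}{2} \cdot 78 + \frac{15}{2} = 39 + \frac{15}{2} = \frac{93}{2}$)
$p^{2}{\left(R \right)} = \left(\frac{93}{2}\right)^{2} = \frac{8649}{4}$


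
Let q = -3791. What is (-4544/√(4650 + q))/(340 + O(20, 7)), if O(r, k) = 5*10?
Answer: -2272*√859/167505 ≈ -0.39754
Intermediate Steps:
O(r, k) = 50
(-4544/√(4650 + q))/(340 + O(20, 7)) = (-4544/√(4650 - 3791))/(340 + 50) = -4544*√859/859/390 = -4544*√859/859*(1/390) = -2272*√859/167505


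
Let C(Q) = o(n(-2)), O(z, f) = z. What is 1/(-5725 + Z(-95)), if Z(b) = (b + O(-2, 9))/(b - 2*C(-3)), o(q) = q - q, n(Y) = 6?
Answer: -95/543778 ≈ -0.00017470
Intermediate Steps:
o(q) = 0
C(Q) = 0
Z(b) = (-2 + b)/b (Z(b) = (b - 2)/(b - 2*0) = (-2 + b)/(b + 0) = (-2 + b)/b)
1/(-5725 + Z(-95)) = 1/(-5725 + (-2 - 95)/(-95)) = 1/(-5725 - 1/95*(-97)) = 1/(-5725 + 97/95) = 1/(-543778/95) = -95/543778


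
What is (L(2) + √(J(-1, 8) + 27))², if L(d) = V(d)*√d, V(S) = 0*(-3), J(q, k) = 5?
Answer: 32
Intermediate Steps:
V(S) = 0
L(d) = 0 (L(d) = 0*√d = 0)
(L(2) + √(J(-1, 8) + 27))² = (0 + √(5 + 27))² = (0 + √32)² = (0 + 4*√2)² = (4*√2)² = 32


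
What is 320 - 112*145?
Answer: -15920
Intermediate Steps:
320 - 112*145 = 320 - 1*16240 = 320 - 16240 = -15920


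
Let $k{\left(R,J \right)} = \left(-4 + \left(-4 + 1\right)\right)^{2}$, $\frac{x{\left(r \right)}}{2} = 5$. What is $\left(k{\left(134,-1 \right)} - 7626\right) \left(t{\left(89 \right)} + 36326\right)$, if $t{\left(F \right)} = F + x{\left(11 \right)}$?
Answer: $-275992225$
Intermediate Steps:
$x{\left(r \right)} = 10$ ($x{\left(r \right)} = 2 \cdot 5 = 10$)
$k{\left(R,J \right)} = 49$ ($k{\left(R,J \right)} = \left(-4 - 3\right)^{2} = \left(-7\right)^{2} = 49$)
$t{\left(F \right)} = 10 + F$ ($t{\left(F \right)} = F + 10 = 10 + F$)
$\left(k{\left(134,-1 \right)} - 7626\right) \left(t{\left(89 \right)} + 36326\right) = \left(49 - 7626\right) \left(\left(10 + 89\right) + 36326\right) = - 7577 \left(99 + 36326\right) = \left(-7577\right) 36425 = -275992225$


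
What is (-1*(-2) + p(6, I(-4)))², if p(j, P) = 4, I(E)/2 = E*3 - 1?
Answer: 36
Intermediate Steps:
I(E) = -2 + 6*E (I(E) = 2*(E*3 - 1) = 2*(3*E - 1) = 2*(-1 + 3*E) = -2 + 6*E)
(-1*(-2) + p(6, I(-4)))² = (-1*(-2) + 4)² = (2 + 4)² = 6² = 36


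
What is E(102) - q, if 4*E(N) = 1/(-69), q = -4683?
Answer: 1292507/276 ≈ 4683.0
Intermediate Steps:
E(N) = -1/276 (E(N) = (¼)/(-69) = (¼)*(-1/69) = -1/276)
E(102) - q = -1/276 - 1*(-4683) = -1/276 + 4683 = 1292507/276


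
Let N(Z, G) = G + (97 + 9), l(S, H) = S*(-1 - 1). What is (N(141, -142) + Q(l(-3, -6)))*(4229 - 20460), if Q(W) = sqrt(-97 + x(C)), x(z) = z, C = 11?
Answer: 584316 - 16231*I*sqrt(86) ≈ 5.8432e+5 - 1.5052e+5*I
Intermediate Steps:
l(S, H) = -2*S (l(S, H) = S*(-2) = -2*S)
Q(W) = I*sqrt(86) (Q(W) = sqrt(-97 + 11) = sqrt(-86) = I*sqrt(86))
N(Z, G) = 106 + G (N(Z, G) = G + 106 = 106 + G)
(N(141, -142) + Q(l(-3, -6)))*(4229 - 20460) = ((106 - 142) + I*sqrt(86))*(4229 - 20460) = (-36 + I*sqrt(86))*(-16231) = 584316 - 16231*I*sqrt(86)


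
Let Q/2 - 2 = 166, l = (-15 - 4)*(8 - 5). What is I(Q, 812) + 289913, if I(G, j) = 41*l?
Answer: 287576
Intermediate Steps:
l = -57 (l = -19*3 = -57)
Q = 336 (Q = 4 + 2*166 = 4 + 332 = 336)
I(G, j) = -2337 (I(G, j) = 41*(-57) = -2337)
I(Q, 812) + 289913 = -2337 + 289913 = 287576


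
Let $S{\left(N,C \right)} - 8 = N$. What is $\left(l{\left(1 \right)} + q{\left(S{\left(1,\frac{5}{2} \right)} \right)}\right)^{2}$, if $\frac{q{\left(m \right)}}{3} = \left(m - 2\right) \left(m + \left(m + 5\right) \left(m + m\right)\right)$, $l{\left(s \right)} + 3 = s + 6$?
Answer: $30085225$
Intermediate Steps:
$S{\left(N,C \right)} = 8 + N$
$l{\left(s \right)} = 3 + s$ ($l{\left(s \right)} = -3 + \left(s + 6\right) = -3 + \left(6 + s\right) = 3 + s$)
$q{\left(m \right)} = 3 \left(-2 + m\right) \left(m + 2 m \left(5 + m\right)\right)$ ($q{\left(m \right)} = 3 \left(m - 2\right) \left(m + \left(m + 5\right) \left(m + m\right)\right) = 3 \left(-2 + m\right) \left(m + \left(5 + m\right) 2 m\right) = 3 \left(-2 + m\right) \left(m + 2 m \left(5 + m\right)\right)$)
$\left(l{\left(1 \right)} + q{\left(S{\left(1,\frac{5}{2} \right)} \right)}\right)^{2} = \left(\left(3 + 1\right) + 3 \left(8 + 1\right) \left(-22 + 2 \left(8 + 1\right)^{2} + 7 \left(8 + 1\right)\right)\right)^{2} = \left(4 + 3 \cdot 9 \left(-22 + 2 \cdot 9^{2} + 7 \cdot 9\right)\right)^{2} = \left(4 + 3 \cdot 9 \left(-22 + 2 \cdot 81 + 63\right)\right)^{2} = \left(4 + 3 \cdot 9 \left(-22 + 162 + 63\right)\right)^{2} = \left(4 + 3 \cdot 9 \cdot 203\right)^{2} = \left(4 + 5481\right)^{2} = 5485^{2} = 30085225$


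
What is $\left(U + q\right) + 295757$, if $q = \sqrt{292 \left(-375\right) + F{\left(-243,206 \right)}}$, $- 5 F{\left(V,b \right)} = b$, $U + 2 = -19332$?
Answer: $276423 + \frac{i \sqrt{2738530}}{5} \approx 2.7642 \cdot 10^{5} + 330.97 i$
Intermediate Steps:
$U = -19334$ ($U = -2 - 19332 = -19334$)
$F{\left(V,b \right)} = - \frac{b}{5}$
$q = \frac{i \sqrt{2738530}}{5}$ ($q = \sqrt{292 \left(-375\right) - \frac{206}{5}} = \sqrt{-109500 - \frac{206}{5}} = \sqrt{- \frac{547706}{5}} = \frac{i \sqrt{2738530}}{5} \approx 330.97 i$)
$\left(U + q\right) + 295757 = \left(-19334 + \frac{i \sqrt{2738530}}{5}\right) + 295757 = 276423 + \frac{i \sqrt{2738530}}{5}$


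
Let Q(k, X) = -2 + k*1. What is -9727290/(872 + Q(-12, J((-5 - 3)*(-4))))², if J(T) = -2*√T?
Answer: -540405/40898 ≈ -13.213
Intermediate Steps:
Q(k, X) = -2 + k
-9727290/(872 + Q(-12, J((-5 - 3)*(-4))))² = -9727290/(872 + (-2 - 12))² = -9727290/(872 - 14)² = -9727290/(858²) = -9727290/736164 = -9727290*1/736164 = -540405/40898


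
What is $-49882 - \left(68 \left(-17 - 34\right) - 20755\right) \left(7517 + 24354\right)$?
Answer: $771961351$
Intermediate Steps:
$-49882 - \left(68 \left(-17 - 34\right) - 20755\right) \left(7517 + 24354\right) = -49882 - \left(68 \left(-51\right) - 20755\right) 31871 = -49882 - \left(-3468 - 20755\right) 31871 = -49882 - \left(-24223\right) 31871 = -49882 - -772011233 = -49882 + 772011233 = 771961351$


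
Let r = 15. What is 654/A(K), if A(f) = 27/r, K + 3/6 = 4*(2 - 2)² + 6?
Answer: 1090/3 ≈ 363.33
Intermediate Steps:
K = 11/2 (K = -½ + (4*(2 - 2)² + 6) = -½ + (4*0² + 6) = -½ + (4*0 + 6) = -½ + (0 + 6) = -½ + 6 = 11/2 ≈ 5.5000)
A(f) = 9/5 (A(f) = 27/15 = 27*(1/15) = 9/5)
654/A(K) = 654/(9/5) = 654*(5/9) = 1090/3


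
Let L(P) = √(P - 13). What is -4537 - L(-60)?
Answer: -4537 - I*√73 ≈ -4537.0 - 8.544*I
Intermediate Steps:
L(P) = √(-13 + P)
-4537 - L(-60) = -4537 - √(-13 - 60) = -4537 - √(-73) = -4537 - I*√73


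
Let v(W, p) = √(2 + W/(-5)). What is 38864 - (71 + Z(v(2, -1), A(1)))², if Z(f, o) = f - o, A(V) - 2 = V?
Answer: 171192/5 - 272*√10/5 ≈ 34066.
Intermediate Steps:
A(V) = 2 + V
v(W, p) = √(2 - W/5) (v(W, p) = √(2 + W*(-⅕)) = √(2 - W/5))
38864 - (71 + Z(v(2, -1), A(1)))² = 38864 - (71 + (√(50 - 5*2)/5 - (2 + 1)))² = 38864 - (71 + (√(50 - 10)/5 - 1*3))² = 38864 - (71 + (√40/5 - 3))² = 38864 - (71 + ((2*√10)/5 - 3))² = 38864 - (71 + (2*√10/5 - 3))² = 38864 - (71 + (-3 + 2*√10/5))² = 38864 - (68 + 2*√10/5)²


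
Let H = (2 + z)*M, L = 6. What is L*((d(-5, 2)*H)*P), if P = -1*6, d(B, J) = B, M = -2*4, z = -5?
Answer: 4320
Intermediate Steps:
M = -8
H = 24 (H = (2 - 5)*(-8) = -3*(-8) = 24)
P = -6
L*((d(-5, 2)*H)*P) = 6*(-5*24*(-6)) = 6*(-120*(-6)) = 6*720 = 4320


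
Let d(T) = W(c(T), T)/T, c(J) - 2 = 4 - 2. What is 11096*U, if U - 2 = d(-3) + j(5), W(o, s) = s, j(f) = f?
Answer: 88768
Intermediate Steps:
c(J) = 4 (c(J) = 2 + (4 - 2) = 2 + 2 = 4)
d(T) = 1 (d(T) = T/T = 1)
U = 8 (U = 2 + (1 + 5) = 2 + 6 = 8)
11096*U = 11096*8 = 88768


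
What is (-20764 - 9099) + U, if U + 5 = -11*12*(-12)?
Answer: -28284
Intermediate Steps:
U = 1579 (U = -5 - 11*12*(-12) = -5 - 132*(-12) = -5 + 1584 = 1579)
(-20764 - 9099) + U = (-20764 - 9099) + 1579 = -29863 + 1579 = -28284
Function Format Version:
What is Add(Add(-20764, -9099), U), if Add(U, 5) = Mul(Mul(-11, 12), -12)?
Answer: -28284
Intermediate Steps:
U = 1579 (U = Add(-5, Mul(Mul(-11, 12), -12)) = Add(-5, Mul(-132, -12)) = Add(-5, 1584) = 1579)
Add(Add(-20764, -9099), U) = Add(Add(-20764, -9099), 1579) = Add(-29863, 1579) = -28284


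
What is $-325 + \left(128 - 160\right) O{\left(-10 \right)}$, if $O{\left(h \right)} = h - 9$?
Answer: $283$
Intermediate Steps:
$O{\left(h \right)} = -9 + h$
$-325 + \left(128 - 160\right) O{\left(-10 \right)} = -325 + \left(128 - 160\right) \left(-9 - 10\right) = -325 - -608 = -325 + 608 = 283$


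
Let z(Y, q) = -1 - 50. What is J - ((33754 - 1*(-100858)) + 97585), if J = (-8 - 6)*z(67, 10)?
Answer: -231483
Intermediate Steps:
z(Y, q) = -51
J = 714 (J = (-8 - 6)*(-51) = -14*(-51) = 714)
J - ((33754 - 1*(-100858)) + 97585) = 714 - ((33754 - 1*(-100858)) + 97585) = 714 - ((33754 + 100858) + 97585) = 714 - (134612 + 97585) = 714 - 1*232197 = 714 - 232197 = -231483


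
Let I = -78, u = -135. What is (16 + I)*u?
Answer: 8370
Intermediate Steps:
(16 + I)*u = (16 - 78)*(-135) = -62*(-135) = 8370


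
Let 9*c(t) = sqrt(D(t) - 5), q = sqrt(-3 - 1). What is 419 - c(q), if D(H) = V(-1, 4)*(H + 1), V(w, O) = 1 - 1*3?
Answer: 419 - sqrt(-7 - 4*I)/9 ≈ 418.92 + 0.30492*I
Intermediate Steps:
V(w, O) = -2 (V(w, O) = 1 - 3 = -2)
q = 2*I (q = sqrt(-4) = 2*I ≈ 2.0*I)
D(H) = -2 - 2*H (D(H) = -2*(H + 1) = -2*(1 + H) = -2 - 2*H)
c(t) = sqrt(-7 - 2*t)/9 (c(t) = sqrt((-2 - 2*t) - 5)/9 = sqrt(-7 - 2*t)/9)
419 - c(q) = 419 - sqrt(-7 - 4*I)/9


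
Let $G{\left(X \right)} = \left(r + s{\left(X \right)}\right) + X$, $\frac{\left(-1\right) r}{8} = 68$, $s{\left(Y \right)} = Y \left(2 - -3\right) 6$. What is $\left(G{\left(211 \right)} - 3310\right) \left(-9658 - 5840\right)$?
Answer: $-41643126$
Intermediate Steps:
$s{\left(Y \right)} = 30 Y$ ($s{\left(Y \right)} = Y \left(2 + 3\right) 6 = Y 5 \cdot 6 = 5 Y 6 = 30 Y$)
$r = -544$ ($r = \left(-8\right) 68 = -544$)
$G{\left(X \right)} = -544 + 31 X$ ($G{\left(X \right)} = \left(-544 + 30 X\right) + X = -544 + 31 X$)
$\left(G{\left(211 \right)} - 3310\right) \left(-9658 - 5840\right) = \left(\left(-544 + 31 \cdot 211\right) - 3310\right) \left(-9658 - 5840\right) = \left(\left(-544 + 6541\right) - 3310\right) \left(-15498\right) = \left(5997 - 3310\right) \left(-15498\right) = 2687 \left(-15498\right) = -41643126$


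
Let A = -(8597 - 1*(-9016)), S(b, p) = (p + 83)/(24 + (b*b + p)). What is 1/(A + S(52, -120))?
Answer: -2608/45934741 ≈ -5.6776e-5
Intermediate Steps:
S(b, p) = (83 + p)/(24 + p + b²) (S(b, p) = (83 + p)/(24 + (b² + p)) = (83 + p)/(24 + (p + b²)) = (83 + p)/(24 + p + b²))
A = -17613 (A = -(8597 + 9016) = -1*17613 = -17613)
1/(A + S(52, -120)) = 1/(-17613 + (83 - 120)/(24 - 120 + 52²)) = 1/(-17613 - 37/(24 - 120 + 2704)) = 1/(-17613 - 37/2608) = 1/(-45934741/2608) = -2608/45934741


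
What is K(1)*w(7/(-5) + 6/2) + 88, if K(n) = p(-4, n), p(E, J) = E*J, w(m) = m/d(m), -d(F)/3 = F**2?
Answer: 533/6 ≈ 88.833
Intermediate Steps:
d(F) = -3*F**2
w(m) = -1/(3*m) (w(m) = m/((-3*m**2)) = m*(-1/(3*m**2)) = -1/(3*m))
K(n) = -4*n
K(1)*w(7/(-5) + 6/2) + 88 = (-4*1)*(-1/(3*(7/(-5) + 6/2))) + 88 = -(-4)/(3*(7*(-1/5) + 6*(1/2))) + 88 = -(-4)/(3*(-7/5 + 3)) + 88 = -(-4)/(3*8/5) + 88 = -(-4)*5/(3*8) + 88 = -4*(-5/24) + 88 = 5/6 + 88 = 533/6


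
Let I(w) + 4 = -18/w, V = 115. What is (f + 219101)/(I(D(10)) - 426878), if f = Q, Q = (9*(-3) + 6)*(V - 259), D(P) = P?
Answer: -1110625/2134419 ≈ -0.52034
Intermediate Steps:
Q = 3024 (Q = (9*(-3) + 6)*(115 - 259) = (-27 + 6)*(-144) = -21*(-144) = 3024)
I(w) = -4 - 18/w
f = 3024
(f + 219101)/(I(D(10)) - 426878) = (3024 + 219101)/((-4 - 18/10) - 426878) = 222125/((-4 - 18*1/10) - 426878) = 222125/((-4 - 9/5) - 426878) = 222125/(-29/5 - 426878) = 222125/(-2134419/5) = 222125*(-5/2134419) = -1110625/2134419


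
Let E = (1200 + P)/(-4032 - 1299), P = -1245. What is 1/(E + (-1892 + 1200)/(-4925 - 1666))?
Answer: 11712207/1328549 ≈ 8.8158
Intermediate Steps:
E = 15/1777 (E = (1200 - 1245)/(-4032 - 1299) = -45/(-5331) = -45*(-1/5331) = 15/1777 ≈ 0.0084412)
1/(E + (-1892 + 1200)/(-4925 - 1666)) = 1/(15/1777 + (-1892 + 1200)/(-4925 - 1666)) = 1/(15/1777 - 692/(-6591)) = 1/(15/1777 - 692*(-1/6591)) = 1/(15/1777 + 692/6591) = 1/(1328549/11712207) = 11712207/1328549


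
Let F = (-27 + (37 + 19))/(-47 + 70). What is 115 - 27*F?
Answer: 1862/23 ≈ 80.957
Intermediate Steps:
F = 29/23 (F = (-27 + 56)/23 = 29*(1/23) = 29/23 ≈ 1.2609)
115 - 27*F = 115 - 27*29/23 = 115 - 783/23 = 1862/23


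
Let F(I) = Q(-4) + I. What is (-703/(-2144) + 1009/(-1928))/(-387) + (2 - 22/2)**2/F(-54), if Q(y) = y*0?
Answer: -33316187/22218272 ≈ -1.4995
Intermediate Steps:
Q(y) = 0
F(I) = I (F(I) = 0 + I = I)
(-703/(-2144) + 1009/(-1928))/(-387) + (2 - 22/2)**2/F(-54) = (-703/(-2144) + 1009/(-1928))/(-387) + (2 - 22/2)**2/(-54) = (-703*(-1/2144) + 1009*(-1/1928))*(-1/387) + (2 - 22*1/2)**2*(-1/54) = (703/2144 - 1009/1928)*(-1/387) + (2 - 11)**2*(-1/54) = -100989/516704*(-1/387) + (-9)**2*(-1/54) = 11221/22218272 + 81*(-1/54) = 11221/22218272 - 3/2 = -33316187/22218272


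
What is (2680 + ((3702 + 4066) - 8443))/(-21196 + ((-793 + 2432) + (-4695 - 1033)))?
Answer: -401/5057 ≈ -0.079296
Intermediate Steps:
(2680 + ((3702 + 4066) - 8443))/(-21196 + ((-793 + 2432) + (-4695 - 1033))) = (2680 + (7768 - 8443))/(-21196 + (1639 - 5728)) = (2680 - 675)/(-21196 - 4089) = 2005/(-25285) = 2005*(-1/25285) = -401/5057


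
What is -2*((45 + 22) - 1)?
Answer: -132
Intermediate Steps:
-2*((45 + 22) - 1) = -2*(67 - 1) = -2*66 = -132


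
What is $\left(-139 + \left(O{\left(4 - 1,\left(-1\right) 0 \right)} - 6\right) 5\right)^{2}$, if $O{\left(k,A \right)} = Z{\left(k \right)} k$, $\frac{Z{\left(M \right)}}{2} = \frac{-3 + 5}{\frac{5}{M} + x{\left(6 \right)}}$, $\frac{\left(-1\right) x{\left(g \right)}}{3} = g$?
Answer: $\frac{71588521}{2401} \approx 29816.0$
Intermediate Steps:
$x{\left(g \right)} = - 3 g$
$Z{\left(M \right)} = \frac{4}{-18 + \frac{5}{M}}$ ($Z{\left(M \right)} = 2 \frac{-3 + 5}{\frac{5}{M} - 18} = 2 \frac{2}{\frac{5}{M} - 18} = 2 \frac{2}{-18 + \frac{5}{M}} = \frac{4}{-18 + \frac{5}{M}}$)
$O{\left(k,A \right)} = - \frac{4 k^{2}}{-5 + 18 k}$ ($O{\left(k,A \right)} = - \frac{4 k}{-5 + 18 k} k = - \frac{4 k^{2}}{-5 + 18 k}$)
$\left(-139 + \left(O{\left(4 - 1,\left(-1\right) 0 \right)} - 6\right) 5\right)^{2} = \left(-139 + \left(- \frac{4 \left(4 - 1\right)^{2}}{-5 + 18 \left(4 - 1\right)} - 6\right) 5\right)^{2} = \left(-139 + \left(- \frac{4 \cdot 3^{2}}{-5 + 18 \cdot 3} - 6\right) 5\right)^{2} = \left(-139 + \left(\left(-4\right) 9 \frac{1}{-5 + 54} - 6\right) 5\right)^{2} = \left(-139 + \left(\left(-4\right) 9 \cdot \frac{1}{49} - 6\right) 5\right)^{2} = \left(-139 + \left(- \frac{36}{49} - 6\right) 5\right)^{2} = \left(-139 - \frac{1650}{49}\right)^{2} = \left(- \frac{8461}{49}\right)^{2} = \frac{71588521}{2401}$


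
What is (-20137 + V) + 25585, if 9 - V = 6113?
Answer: -656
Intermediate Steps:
V = -6104 (V = 9 - 1*6113 = 9 - 6113 = -6104)
(-20137 + V) + 25585 = (-20137 - 6104) + 25585 = -26241 + 25585 = -656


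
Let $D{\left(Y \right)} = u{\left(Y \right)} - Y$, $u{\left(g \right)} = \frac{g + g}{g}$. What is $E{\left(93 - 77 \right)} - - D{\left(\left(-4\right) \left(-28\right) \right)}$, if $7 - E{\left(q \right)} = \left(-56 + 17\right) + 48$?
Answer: $-112$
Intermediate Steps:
$u{\left(g \right)} = 2$ ($u{\left(g \right)} = \frac{2 g}{g} = 2$)
$E{\left(q \right)} = -2$ ($E{\left(q \right)} = 7 - \left(\left(-56 + 17\right) + 48\right) = 7 - \left(-39 + 48\right) = 7 - 9 = -2$)
$D{\left(Y \right)} = 2 - Y$
$E{\left(93 - 77 \right)} - - D{\left(\left(-4\right) \left(-28\right) \right)} = -2 - - (2 - \left(-4\right) \left(-28\right)) = -2 - - (2 - 112) = -2 - \left(-1\right) \left(-110\right) = -2 - 110 = -112$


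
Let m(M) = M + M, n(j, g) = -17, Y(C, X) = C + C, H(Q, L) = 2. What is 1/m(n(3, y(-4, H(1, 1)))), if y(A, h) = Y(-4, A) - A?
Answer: -1/34 ≈ -0.029412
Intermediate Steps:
Y(C, X) = 2*C
y(A, h) = -8 - A (y(A, h) = 2*(-4) - A = -8 - A)
m(M) = 2*M
1/m(n(3, y(-4, H(1, 1)))) = 1/(2*(-17)) = 1/(-34) = -1/34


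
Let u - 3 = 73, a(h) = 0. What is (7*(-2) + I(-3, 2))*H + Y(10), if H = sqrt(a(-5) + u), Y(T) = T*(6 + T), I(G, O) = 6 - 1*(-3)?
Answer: 160 - 10*sqrt(19) ≈ 116.41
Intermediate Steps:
I(G, O) = 9 (I(G, O) = 6 + 3 = 9)
u = 76 (u = 3 + 73 = 76)
H = 2*sqrt(19) (H = sqrt(0 + 76) = sqrt(76) = 2*sqrt(19) ≈ 8.7178)
(7*(-2) + I(-3, 2))*H + Y(10) = (7*(-2) + 9)*(2*sqrt(19)) + 10*(6 + 10) = (-14 + 9)*(2*sqrt(19)) + 10*16 = -10*sqrt(19) + 160 = 160 - 10*sqrt(19)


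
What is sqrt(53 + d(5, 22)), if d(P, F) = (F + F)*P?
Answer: sqrt(273) ≈ 16.523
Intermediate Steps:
d(P, F) = 2*F*P (d(P, F) = (2*F)*P = 2*F*P)
sqrt(53 + d(5, 22)) = sqrt(53 + 2*22*5) = sqrt(53 + 220) = sqrt(273)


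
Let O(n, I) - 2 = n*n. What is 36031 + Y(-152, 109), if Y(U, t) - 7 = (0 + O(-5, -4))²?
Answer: 36767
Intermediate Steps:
O(n, I) = 2 + n² (O(n, I) = 2 + n*n = 2 + n²)
Y(U, t) = 736 (Y(U, t) = 7 + (0 + (2 + (-5)²))² = 7 + (0 + (2 + 25))² = 7 + (0 + 27)² = 7 + 27² = 7 + 729 = 736)
36031 + Y(-152, 109) = 36031 + 736 = 36767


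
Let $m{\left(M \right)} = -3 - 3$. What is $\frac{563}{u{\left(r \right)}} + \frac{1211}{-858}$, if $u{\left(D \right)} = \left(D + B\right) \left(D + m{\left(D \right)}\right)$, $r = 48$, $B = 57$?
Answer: $- \frac{404788}{315315} \approx -1.2838$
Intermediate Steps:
$m{\left(M \right)} = -6$
$u{\left(D \right)} = \left(-6 + D\right) \left(57 + D\right)$ ($u{\left(D \right)} = \left(D + 57\right) \left(D - 6\right) = \left(57 + D\right) \left(-6 + D\right) = \left(-6 + D\right) \left(57 + D\right)$)
$\frac{563}{u{\left(r \right)}} + \frac{1211}{-858} = \frac{563}{-342 + 48^{2} + 51 \cdot 48} + \frac{1211}{-858} = \frac{563}{-342 + 2304 + 2448} + 1211 \left(- \frac{1}{858}\right) = \frac{563}{4410} - \frac{1211}{858} = - \frac{404788}{315315}$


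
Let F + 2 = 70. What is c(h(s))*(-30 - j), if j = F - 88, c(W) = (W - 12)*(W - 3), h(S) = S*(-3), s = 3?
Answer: -2520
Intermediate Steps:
F = 68 (F = -2 + 70 = 68)
h(S) = -3*S
c(W) = (-12 + W)*(-3 + W)
j = -20 (j = 68 - 88 = -20)
c(h(s))*(-30 - j) = (36 + (-3*3)**2 - (-45)*3)*(-30 - 1*(-20)) = (36 + (-9)**2 - 15*(-9))*(-30 + 20) = (36 + 81 + 135)*(-10) = 252*(-10) = -2520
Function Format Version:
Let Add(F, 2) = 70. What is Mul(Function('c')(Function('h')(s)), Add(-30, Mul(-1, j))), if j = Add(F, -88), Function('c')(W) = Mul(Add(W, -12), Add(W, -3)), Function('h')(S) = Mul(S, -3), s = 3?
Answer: -2520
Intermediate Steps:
F = 68 (F = Add(-2, 70) = 68)
Function('h')(S) = Mul(-3, S)
Function('c')(W) = Mul(Add(-12, W), Add(-3, W))
j = -20 (j = Add(68, -88) = -20)
Mul(Function('c')(Function('h')(s)), Add(-30, Mul(-1, j))) = Mul(Add(36, Pow(Mul(-3, 3), 2), Mul(-15, Mul(-3, 3))), Add(-30, Mul(-1, -20))) = Mul(Add(36, Pow(-9, 2), Mul(-15, -9)), Add(-30, 20)) = Mul(Add(36, 81, 135), -10) = Mul(252, -10) = -2520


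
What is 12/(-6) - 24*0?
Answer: -2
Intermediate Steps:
12/(-6) - 24*0 = 12*(-⅙) - 4*0 = -2 + 0 = -2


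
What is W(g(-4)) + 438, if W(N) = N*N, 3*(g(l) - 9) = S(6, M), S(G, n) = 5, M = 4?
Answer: 4966/9 ≈ 551.78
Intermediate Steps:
g(l) = 32/3 (g(l) = 9 + (1/3)*5 = 9 + 5/3 = 32/3)
W(N) = N**2
W(g(-4)) + 438 = (32/3)**2 + 438 = 1024/9 + 438 = 4966/9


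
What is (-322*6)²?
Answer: 3732624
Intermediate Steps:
(-322*6)² = (-1932)² = 3732624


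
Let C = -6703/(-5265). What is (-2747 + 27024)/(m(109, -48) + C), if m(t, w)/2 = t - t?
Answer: 127818405/6703 ≈ 19069.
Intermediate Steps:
m(t, w) = 0 (m(t, w) = 2*(t - t) = 2*0 = 0)
C = 6703/5265 (C = -6703*(-1/5265) = 6703/5265 ≈ 1.2731)
(-2747 + 27024)/(m(109, -48) + C) = (-2747 + 27024)/(0 + 6703/5265) = 24277/(6703/5265) = 24277*(5265/6703) = 127818405/6703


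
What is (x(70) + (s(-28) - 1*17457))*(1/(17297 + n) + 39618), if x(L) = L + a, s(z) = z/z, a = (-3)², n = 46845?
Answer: -44158045883389/64142 ≈ -6.8844e+8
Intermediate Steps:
a = 9
s(z) = 1
x(L) = 9 + L (x(L) = L + 9 = 9 + L)
(x(70) + (s(-28) - 1*17457))*(1/(17297 + n) + 39618) = ((9 + 70) + (1 - 1*17457))*(1/(17297 + 46845) + 39618) = (79 + (1 - 17457))*(1/64142 + 39618) = (79 - 17456)*(1/64142 + 39618) = -17377*2541177757/64142 = -44158045883389/64142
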